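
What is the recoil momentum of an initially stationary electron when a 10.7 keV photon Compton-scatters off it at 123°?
9.8938e-24 kg·m/s

The electron is initially at rest, so by conservation of momentum:
p⃗_e = p⃗₀ − p⃗'  (incident photon momentum minus scattered photon momentum)

Photon momentum magnitudes (p = h/λ = E/c):
λ₀ = hc/E₀ = 115.8731 pm → p₀ = h/λ₀ = 5.7184e-24 kg·m/s
Δλ = λ_C(1 − cos 123°) = 3.7478 pm
λ' = 119.6209 pm → p' = h/λ' = 5.5392e-24 kg·m/s

The scattered photon makes angle θ = 123° with the incident direction, so by the law of cosines:
|p⃗_e|² = p₀² + p'² − 2p₀p'cos θ
|p⃗_e|² = (5.7184e-24)² + (5.5392e-24)² − 2·5.7184e-24·5.5392e-24·cos(123°)
|p⃗_e| = 9.8938e-24 kg·m/s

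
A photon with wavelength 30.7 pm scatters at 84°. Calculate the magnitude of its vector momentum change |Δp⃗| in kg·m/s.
2.7950e-23 kg·m/s

Photon momentum magnitude is p = h/λ.

Initial momentum:
p₀ = h/λ = 6.6261e-34/3.0700e-11 = 2.1583e-23 kg·m/s

After scattering:
λ' = λ + Δλ = 30.7 + 2.1727 = 32.8727 pm
p' = h/λ' = 6.6261e-34/3.2873e-11 = 2.0157e-23 kg·m/s

Momentum is a vector; the scattered photon's direction makes angle θ = 84° with the incident direction. The magnitude of the vector change Δp⃗ = p⃗₀ − p⃗' is found from the law of cosines:
|Δp⃗|² = p₀² + p'² − 2p₀p'cos θ
|Δp⃗|² = (2.1583e-23)² + (2.0157e-23)² − 2·2.1583e-23·2.0157e-23·cos(84°)
|Δp⃗| = 2.7950e-23 kg·m/s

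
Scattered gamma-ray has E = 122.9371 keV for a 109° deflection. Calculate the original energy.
180.4999 keV

Convert final energy to wavelength (hc ≈ 1239.842 keV·pm):
λ' = hc/E' = 1239.842 / 122.9371 = 10.0852 pm

Calculate the Compton shift:
Δλ = λ_C(1 - cos(109°))
Δλ = 2.4263 × (1 - cos(109°))
Δλ = 3.2162 pm

Initial wavelength:
λ = λ' - Δλ = 10.0852 - 3.2162 = 6.8689 pm

Initial energy:
E = hc/λ = 1239.842 / 6.8689 = 180.4999 keV

(Intermediate values are shown rounded; full precision is carried through to the final answer.)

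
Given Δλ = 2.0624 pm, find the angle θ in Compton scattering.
81.37°

From the Compton formula Δλ = λ_C(1 - cos θ), we can solve for θ:

cos θ = 1 - Δλ/λ_C

Given:
- Δλ = 2.0624 pm
- λ_C = h/(m_e·c) ≈ 2.42631024 pm

cos θ = 1 - 2.0624/2.42631024
cos θ = 1 - 0.850015
cos θ = 0.149985

θ = arccos(0.149985)
θ = 81.37°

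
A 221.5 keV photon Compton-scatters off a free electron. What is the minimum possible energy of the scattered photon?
118.6440 keV (at θ = 180°)

The scattered photon has minimum energy when its wavelength is maximum, i.e., when the Compton shift Δλ = λ_C(1 − cos θ) is maximum. This occurs at θ = 180° (backscattering), giving Δλ_max = 2λ_C = 4.8526 pm.

Initial wavelength: λ₀ = hc/E₀ = 5.5975 pm
Maximum final wavelength: λ'_max = λ₀ + 2λ_C = 5.5975 + 4.8526 = 10.4501 pm
Minimum final energy: E'_min = hc/λ'_max = 118.6440 keV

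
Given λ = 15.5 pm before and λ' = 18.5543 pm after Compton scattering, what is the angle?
105.00°

First find the wavelength shift:
Δλ = λ' - λ = 18.5543 - 15.5 = 3.0543 pm

Using Δλ = λ_C(1 - cos θ), with λ_C = h/(m_e·c) ≈ 2.42631024 pm:
cos θ = 1 - Δλ/λ_C
cos θ = 1 - 3.0543/2.42631024
cos θ = -0.258825

θ = arccos(-0.258825)
θ = 105.00°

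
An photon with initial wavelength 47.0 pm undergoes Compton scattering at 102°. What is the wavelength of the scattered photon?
49.9308 pm

Using the Compton scattering formula:
λ' = λ + Δλ = λ + λ_C(1 - cos θ)

Given:
- Initial wavelength λ = 47.0 pm
- Scattering angle θ = 102°
- Compton wavelength λ_C ≈ 2.4263 pm

Calculate the shift:
Δλ = 2.4263 × (1 - cos(102°))
Δλ = 2.4263 × 1.2079
Δλ = 2.9308 pm

Final wavelength:
λ' = 47.0 + 2.9308 = 49.9308 pm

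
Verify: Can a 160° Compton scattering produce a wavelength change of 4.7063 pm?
Yes, consistent

Calculate the expected shift for θ = 160°:

Δλ_expected = λ_C(1 - cos(160°))
Δλ_expected = 2.4263 × (1 - cos(160°))
Δλ_expected = 2.4263 × 1.9397
Δλ_expected = 4.7063 pm

Given shift: 4.7063 pm
Expected shift: 4.7063 pm
Difference: 0.0000 pm

The values match. This is consistent with Compton scattering at the stated angle.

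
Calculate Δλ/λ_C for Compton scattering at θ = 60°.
0.5000 λ_C

The Compton shift formula is:
Δλ = λ_C(1 - cos θ)

Dividing both sides by λ_C:
Δλ/λ_C = 1 - cos θ

For θ = 60°:
Δλ/λ_C = 1 - cos(60°)
Δλ/λ_C = 1 - 0.5000
Δλ/λ_C = 0.5000

This means the shift is 0.5000 × λ_C = 1.2132 pm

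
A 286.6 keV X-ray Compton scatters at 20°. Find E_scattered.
277.2232 keV

First convert energy to wavelength:
λ = hc/E, with hc ≈ 1239.842 keV·pm (i.e. 1239.842 eV·nm)

For E = 286.6 keV = 286600 eV:
λ = 1239.842 keV·pm / 286.6 keV
λ = 4.3260 pm

Calculate the Compton shift:
Δλ = λ_C(1 - cos(20°)) = 2.4263 × 0.0603
Δλ = 0.1463 pm

Final wavelength:
λ' = 4.3260 + 0.1463 = 4.4724 pm

Final energy:
E' = hc/λ' = 1239.842 / 4.4724 = 277.2232 keV

(Intermediate values are shown rounded; full precision is carried through to the final answer.)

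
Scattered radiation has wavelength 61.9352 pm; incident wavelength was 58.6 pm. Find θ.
112.00°

First find the wavelength shift:
Δλ = λ' - λ = 61.9352 - 58.6 = 3.3352 pm

Using Δλ = λ_C(1 - cos θ), with λ_C = h/(m_e·c) ≈ 2.42631024 pm:
cos θ = 1 - Δλ/λ_C
cos θ = 1 - 3.3352/2.42631024
cos θ = -0.374598

θ = arccos(-0.374598)
θ = 112.00°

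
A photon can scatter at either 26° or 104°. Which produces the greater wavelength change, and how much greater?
104° produces the larger shift by a factor of 12.271

Calculate both shifts using Δλ = λ_C(1 - cos θ):

For θ₁ = 26°:
Δλ₁ = 2.4263 × (1 - cos(26°))
Δλ₁ = 2.4263 × 0.1012
Δλ₁ = 0.2456 pm

For θ₂ = 104°:
Δλ₂ = 2.4263 × (1 - cos(104°))
Δλ₂ = 2.4263 × 1.2419
Δλ₂ = 3.0133 pm

The 104° angle produces the larger shift.
Ratio: 3.0133/0.2456 = 12.271

(Intermediate values are shown rounded; full precision is carried through to the final answer.)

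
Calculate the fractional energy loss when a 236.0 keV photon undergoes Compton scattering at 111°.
0.3855 (or 38.55%)

Calculate initial and final photon energies:

Initial: E₀ = 236.0 keV → λ₀ = 5.2536 pm
Compton shift: Δλ = 3.2958 pm
Final wavelength: λ' = 8.5494 pm
Final energy: E' = 145.0211 keV

Fractional energy loss:
(E₀ - E')/E₀ = (236.0000 - 145.0211)/236.0000
= 90.9789/236.0000
= 0.3855
= 38.55%

(Intermediate values are shown rounded; full precision is carried through to the final answer.)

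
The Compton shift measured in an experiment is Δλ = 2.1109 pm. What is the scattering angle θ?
82.53°

From the Compton formula Δλ = λ_C(1 - cos θ), we can solve for θ:

cos θ = 1 - Δλ/λ_C

Given:
- Δλ = 2.1109 pm
- λ_C = h/(m_e·c) ≈ 2.42631024 pm

cos θ = 1 - 2.1109/2.42631024
cos θ = 1 - 0.870004
cos θ = 0.129996

θ = arccos(0.129996)
θ = 82.53°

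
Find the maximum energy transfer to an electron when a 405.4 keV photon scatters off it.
248.6750 keV

Maximum energy transfer occurs at θ = 180° (backscattering).

Initial photon: E₀ = 405.4 keV → λ₀ = 3.0583 pm

Maximum Compton shift (at 180°):
Δλ_max = 2λ_C = 2 × 2.4263 = 4.8526 pm

Final wavelength:
λ' = 3.0583 + 4.8526 = 7.9109 pm

Minimum photon energy (maximum energy to electron):
E'_min = hc/λ' = 156.7250 keV

Maximum electron kinetic energy:
K_max = E₀ - E'_min = 405.4000 - 156.7250 = 248.6750 keV

(Intermediate values are shown rounded; full precision is carried through to the final answer.)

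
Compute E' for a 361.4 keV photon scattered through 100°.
197.4806 keV

First convert energy to wavelength:
λ = hc/E, with hc ≈ 1239.842 keV·pm (i.e. 1239.842 eV·nm)

For E = 361.4 keV = 361400 eV:
λ = 1239.842 keV·pm / 361.4 keV
λ = 3.4307 pm

Calculate the Compton shift:
Δλ = λ_C(1 - cos(100°)) = 2.4263 × 1.1736
Δλ = 2.8476 pm

Final wavelength:
λ' = 3.4307 + 2.8476 = 6.2783 pm

Final energy:
E' = hc/λ' = 1239.842 / 6.2783 = 197.4806 keV

(Intermediate values are shown rounded; full precision is carried through to the final answer.)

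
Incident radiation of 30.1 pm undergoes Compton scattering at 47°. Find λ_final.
30.8716 pm

Using the Compton scattering formula:
λ' = λ + Δλ = λ + λ_C(1 - cos θ)

Given:
- Initial wavelength λ = 30.1 pm
- Scattering angle θ = 47°
- Compton wavelength λ_C ≈ 2.4263 pm

Calculate the shift:
Δλ = 2.4263 × (1 - cos(47°))
Δλ = 2.4263 × 0.3180
Δλ = 0.7716 pm

Final wavelength:
λ' = 30.1 + 0.7716 = 30.8716 pm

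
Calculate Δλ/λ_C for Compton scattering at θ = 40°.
0.2340 λ_C

The Compton shift formula is:
Δλ = λ_C(1 - cos θ)

Dividing both sides by λ_C:
Δλ/λ_C = 1 - cos θ

For θ = 40°:
Δλ/λ_C = 1 - cos(40°)
Δλ/λ_C = 1 - 0.7660
Δλ/λ_C = 0.2340

This means the shift is 0.2340 × λ_C = 0.5676 pm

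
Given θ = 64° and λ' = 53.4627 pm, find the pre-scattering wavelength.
52.1000 pm

From λ' = λ + Δλ, we have λ = λ' - Δλ

First calculate the Compton shift:
Δλ = λ_C(1 - cos θ)
Δλ = 2.4263 × (1 - cos(64°))
Δλ = 2.4263 × 0.5616
Δλ = 1.3627 pm

Initial wavelength:
λ = λ' - Δλ
λ = 53.4627 - 1.3627
λ = 52.1000 pm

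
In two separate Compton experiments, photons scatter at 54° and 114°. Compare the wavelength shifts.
114° produces the larger shift by a factor of 3.413

Calculate both shifts using Δλ = λ_C(1 - cos θ):

For θ₁ = 54°:
Δλ₁ = 2.4263 × (1 - cos(54°))
Δλ₁ = 2.4263 × 0.4122
Δλ₁ = 1.0002 pm

For θ₂ = 114°:
Δλ₂ = 2.4263 × (1 - cos(114°))
Δλ₂ = 2.4263 × 1.4067
Δλ₂ = 3.4132 pm

The 114° angle produces the larger shift.
Ratio: 3.4132/1.0002 = 3.413

(Intermediate values are shown rounded; full precision is carried through to the final answer.)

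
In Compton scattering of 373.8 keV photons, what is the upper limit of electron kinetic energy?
222.0349 keV

Maximum energy transfer occurs at θ = 180° (backscattering).

Initial photon: E₀ = 373.8 keV → λ₀ = 3.3169 pm

Maximum Compton shift (at 180°):
Δλ_max = 2λ_C = 2 × 2.4263 = 4.8526 pm

Final wavelength:
λ' = 3.3169 + 4.8526 = 8.1695 pm

Minimum photon energy (maximum energy to electron):
E'_min = hc/λ' = 151.7651 keV

Maximum electron kinetic energy:
K_max = E₀ - E'_min = 373.8000 - 151.7651 = 222.0349 keV

(Intermediate values are shown rounded; full precision is carried through to the final answer.)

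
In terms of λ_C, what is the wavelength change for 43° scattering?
0.2686 λ_C

The Compton shift formula is:
Δλ = λ_C(1 - cos θ)

Dividing both sides by λ_C:
Δλ/λ_C = 1 - cos θ

For θ = 43°:
Δλ/λ_C = 1 - cos(43°)
Δλ/λ_C = 1 - 0.7314
Δλ/λ_C = 0.2686

This means the shift is 0.2686 × λ_C = 0.6518 pm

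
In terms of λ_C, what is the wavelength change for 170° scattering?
1.9848 λ_C

The Compton shift formula is:
Δλ = λ_C(1 - cos θ)

Dividing both sides by λ_C:
Δλ/λ_C = 1 - cos θ

For θ = 170°:
Δλ/λ_C = 1 - cos(170°)
Δλ/λ_C = 1 - -0.9848
Δλ/λ_C = 1.9848

This means the shift is 1.9848 × λ_C = 4.8158 pm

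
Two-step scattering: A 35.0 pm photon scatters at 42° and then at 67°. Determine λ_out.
37.1015 pm

Apply Compton shift twice:

First scattering at θ₁ = 42°:
Δλ₁ = λ_C(1 - cos(42°))
Δλ₁ = 2.4263 × 0.2569
Δλ₁ = 0.6232 pm

After first scattering:
λ₁ = 35.0 + 0.6232 = 35.6232 pm

Second scattering at θ₂ = 67°:
Δλ₂ = λ_C(1 - cos(67°))
Δλ₂ = 2.4263 × 0.6093
Δλ₂ = 1.4783 pm

Final wavelength:
λ₂ = 35.6232 + 1.4783 = 37.1015 pm

Total shift: Δλ_total = 0.6232 + 1.4783 = 2.1015 pm

(Intermediate values are shown rounded; full precision is carried through to the final answer.)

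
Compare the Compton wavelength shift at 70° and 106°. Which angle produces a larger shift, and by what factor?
106° produces the larger shift by a factor of 1.939

Calculate both shifts using Δλ = λ_C(1 - cos θ):

For θ₁ = 70°:
Δλ₁ = 2.4263 × (1 - cos(70°))
Δλ₁ = 2.4263 × 0.6580
Δλ₁ = 1.5965 pm

For θ₂ = 106°:
Δλ₂ = 2.4263 × (1 - cos(106°))
Δλ₂ = 2.4263 × 1.2756
Δλ₂ = 3.0951 pm

The 106° angle produces the larger shift.
Ratio: 3.0951/1.5965 = 1.939

(Intermediate values are shown rounded; full precision is carried through to the final answer.)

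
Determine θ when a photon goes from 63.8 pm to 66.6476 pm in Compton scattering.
100.00°

First find the wavelength shift:
Δλ = λ' - λ = 66.6476 - 63.8 = 2.8476 pm

Using Δλ = λ_C(1 - cos θ), with λ_C = h/(m_e·c) ≈ 2.42631024 pm:
cos θ = 1 - Δλ/λ_C
cos θ = 1 - 2.8476/2.42631024
cos θ = -0.173634

θ = arccos(-0.173634)
θ = 100.00°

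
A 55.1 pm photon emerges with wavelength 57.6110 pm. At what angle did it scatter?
92.00°

First find the wavelength shift:
Δλ = λ' - λ = 57.6110 - 55.1 = 2.5110 pm

Using Δλ = λ_C(1 - cos θ), with λ_C = h/(m_e·c) ≈ 2.42631024 pm:
cos θ = 1 - Δλ/λ_C
cos θ = 1 - 2.5110/2.42631024
cos θ = -0.034905

θ = arccos(-0.034905)
θ = 92.00°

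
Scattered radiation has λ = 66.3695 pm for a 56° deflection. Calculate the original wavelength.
65.3000 pm

From λ' = λ + Δλ, we have λ = λ' - Δλ

First calculate the Compton shift:
Δλ = λ_C(1 - cos θ)
Δλ = 2.4263 × (1 - cos(56°))
Δλ = 2.4263 × 0.4408
Δλ = 1.0695 pm

Initial wavelength:
λ = λ' - Δλ
λ = 66.3695 - 1.0695
λ = 65.3000 pm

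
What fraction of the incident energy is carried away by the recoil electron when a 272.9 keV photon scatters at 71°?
0.2648 (or 26.48%)

Calculate initial and final photon energies:

Initial: E₀ = 272.9 keV → λ₀ = 4.5432 pm
Compton shift: Δλ = 1.6364 pm
Final wavelength: λ' = 6.1796 pm
Final energy: E' = 200.6350 keV

Fractional energy loss:
(E₀ - E')/E₀ = (272.9000 - 200.6350)/272.9000
= 72.2650/272.9000
= 0.2648
= 26.48%

(Intermediate values are shown rounded; full precision is carried through to the final answer.)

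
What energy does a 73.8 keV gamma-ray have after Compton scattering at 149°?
58.1919 keV

First convert energy to wavelength:
λ = hc/E, with hc ≈ 1239.842 keV·pm (i.e. 1239.842 eV·nm)

For E = 73.8 keV = 73800 eV:
λ = 1239.842 keV·pm / 73.8 keV
λ = 16.8000 pm

Calculate the Compton shift:
Δλ = λ_C(1 - cos(149°)) = 2.4263 × 1.8572
Δλ = 4.5061 pm

Final wavelength:
λ' = 16.8000 + 4.5061 = 21.3061 pm

Final energy:
E' = hc/λ' = 1239.842 / 21.3061 = 58.1919 keV

(Intermediate values are shown rounded; full precision is carried through to the final answer.)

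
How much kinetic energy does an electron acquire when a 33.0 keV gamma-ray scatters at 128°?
3.1179 keV

By energy conservation: K_e = E_initial - E_final

First find the scattered photon energy:
Initial wavelength: λ = hc/E = 37.5710 pm
Compton shift: Δλ = λ_C(1 - cos(128°)) = 3.9201 pm
Final wavelength: λ' = 37.5710 + 3.9201 = 41.4911 pm
Final photon energy: E' = hc/λ' = 29.8821 keV

Electron kinetic energy:
K_e = E - E' = 33.0000 - 29.8821 = 3.1179 keV

(Intermediate values are shown rounded; full precision is carried through to the final answer.)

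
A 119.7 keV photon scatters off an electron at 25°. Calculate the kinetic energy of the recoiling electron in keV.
2.5707 keV

By energy conservation: K_e = E_initial - E_final

First find the scattered photon energy:
Initial wavelength: λ = hc/E = 10.3579 pm
Compton shift: Δλ = λ_C(1 - cos(25°)) = 0.2273 pm
Final wavelength: λ' = 10.3579 + 0.2273 = 10.5852 pm
Final photon energy: E' = hc/λ' = 117.1293 keV

Electron kinetic energy:
K_e = E - E' = 119.7000 - 117.1293 = 2.5707 keV

(Intermediate values are shown rounded; full precision is carried through to the final answer.)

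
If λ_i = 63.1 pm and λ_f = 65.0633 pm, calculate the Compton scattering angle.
79.00°

First find the wavelength shift:
Δλ = λ' - λ = 65.0633 - 63.1 = 1.9633 pm

Using Δλ = λ_C(1 - cos θ), with λ_C = h/(m_e·c) ≈ 2.42631024 pm:
cos θ = 1 - Δλ/λ_C
cos θ = 1 - 1.9633/2.42631024
cos θ = 0.190829

θ = arccos(0.190829)
θ = 79.00°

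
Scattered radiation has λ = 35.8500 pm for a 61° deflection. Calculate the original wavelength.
34.6000 pm

From λ' = λ + Δλ, we have λ = λ' - Δλ

First calculate the Compton shift:
Δλ = λ_C(1 - cos θ)
Δλ = 2.4263 × (1 - cos(61°))
Δλ = 2.4263 × 0.5152
Δλ = 1.2500 pm

Initial wavelength:
λ = λ' - Δλ
λ = 35.8500 - 1.2500
λ = 34.6000 pm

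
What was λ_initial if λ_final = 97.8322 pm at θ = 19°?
97.7000 pm

From λ' = λ + Δλ, we have λ = λ' - Δλ

First calculate the Compton shift:
Δλ = λ_C(1 - cos θ)
Δλ = 2.4263 × (1 - cos(19°))
Δλ = 2.4263 × 0.0545
Δλ = 0.1322 pm

Initial wavelength:
λ = λ' - Δλ
λ = 97.8322 - 0.1322
λ = 97.7000 pm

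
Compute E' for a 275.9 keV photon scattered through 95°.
173.8522 keV

First convert energy to wavelength:
λ = hc/E, with hc ≈ 1239.842 keV·pm (i.e. 1239.842 eV·nm)

For E = 275.9 keV = 275900 eV:
λ = 1239.842 keV·pm / 275.9 keV
λ = 4.4938 pm

Calculate the Compton shift:
Δλ = λ_C(1 - cos(95°)) = 2.4263 × 1.0872
Δλ = 2.6378 pm

Final wavelength:
λ' = 4.4938 + 2.6378 = 7.1316 pm

Final energy:
E' = hc/λ' = 1239.842 / 7.1316 = 173.8522 keV

(Intermediate values are shown rounded; full precision is carried through to the final answer.)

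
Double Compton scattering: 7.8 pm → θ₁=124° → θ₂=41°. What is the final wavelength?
12.1782 pm

Apply Compton shift twice:

First scattering at θ₁ = 124°:
Δλ₁ = λ_C(1 - cos(124°))
Δλ₁ = 2.4263 × 1.5592
Δλ₁ = 3.7831 pm

After first scattering:
λ₁ = 7.8 + 3.7831 = 11.5831 pm

Second scattering at θ₂ = 41°:
Δλ₂ = λ_C(1 - cos(41°))
Δλ₂ = 2.4263 × 0.2453
Δλ₂ = 0.5952 pm

Final wavelength:
λ₂ = 11.5831 + 0.5952 = 12.1782 pm

Total shift: Δλ_total = 3.7831 + 0.5952 = 4.3782 pm

(Intermediate values are shown rounded; full precision is carried through to the final answer.)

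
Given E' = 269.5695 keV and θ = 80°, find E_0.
477.8999 keV

Convert final energy to wavelength (hc ≈ 1239.842 keV·pm):
λ' = hc/E' = 1239.842 / 269.5695 = 4.5993 pm

Calculate the Compton shift:
Δλ = λ_C(1 - cos(80°))
Δλ = 2.4263 × (1 - cos(80°))
Δλ = 2.0050 pm

Initial wavelength:
λ = λ' - Δλ = 4.5993 - 2.0050 = 2.5944 pm

Initial energy:
E = hc/λ = 1239.842 / 2.5944 = 477.8999 keV

(Intermediate values are shown rounded; full precision is carried through to the final answer.)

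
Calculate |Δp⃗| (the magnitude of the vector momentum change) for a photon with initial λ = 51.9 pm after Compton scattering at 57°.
1.2059e-23 kg·m/s

Photon momentum magnitude is p = h/λ.

Initial momentum:
p₀ = h/λ = 6.6261e-34/5.1900e-11 = 1.2767e-23 kg·m/s

After scattering:
λ' = λ + Δλ = 51.9 + 1.1048 = 53.0048 pm
p' = h/λ' = 6.6261e-34/5.3005e-11 = 1.2501e-23 kg·m/s

Momentum is a vector; the scattered photon's direction makes angle θ = 57° with the incident direction. The magnitude of the vector change Δp⃗ = p⃗₀ − p⃗' is found from the law of cosines:
|Δp⃗|² = p₀² + p'² − 2p₀p'cos θ
|Δp⃗|² = (1.2767e-23)² + (1.2501e-23)² − 2·1.2767e-23·1.2501e-23·cos(57°)
|Δp⃗| = 1.2059e-23 kg·m/s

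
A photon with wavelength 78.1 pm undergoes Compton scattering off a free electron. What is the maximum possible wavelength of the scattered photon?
82.9526 pm (at θ = 180°)

The Compton shift is Δλ = λ_C(1 − cos θ).

Since cos θ ranges from −1 to 1, the factor (1 − cos θ) ranges from 0 to 2; the maximum shift occurs at θ = 180° (backscattering):
Δλ_max = 2λ_C = 2 × 2.4263 pm = 4.8526 pm

Maximum scattered wavelength:
λ'_max = λ₀ + Δλ_max = 78.1 + 4.8526 = 82.9526 pm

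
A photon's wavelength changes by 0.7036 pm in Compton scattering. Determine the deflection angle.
44.76°

From the Compton formula Δλ = λ_C(1 - cos θ), we can solve for θ:

cos θ = 1 - Δλ/λ_C

Given:
- Δλ = 0.7036 pm
- λ_C = h/(m_e·c) ≈ 2.42631024 pm

cos θ = 1 - 0.7036/2.42631024
cos θ = 1 - 0.289988
cos θ = 0.710012

θ = arccos(0.710012)
θ = 44.76°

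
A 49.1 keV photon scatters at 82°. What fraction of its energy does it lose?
0.0764 (or 7.64%)

Calculate initial and final photon energies:

Initial: E₀ = 49.1 keV → λ₀ = 25.2514 pm
Compton shift: Δλ = 2.0886 pm
Final wavelength: λ' = 27.3400 pm
Final energy: E' = 45.3490 keV

Fractional energy loss:
(E₀ - E')/E₀ = (49.1000 - 45.3490)/49.1000
= 3.7510/49.1000
= 0.0764
= 7.64%

(Intermediate values are shown rounded; full precision is carried through to the final answer.)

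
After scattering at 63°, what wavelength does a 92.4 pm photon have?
93.7248 pm

Using the Compton scattering formula:
λ' = λ + Δλ = λ + λ_C(1 - cos θ)

Given:
- Initial wavelength λ = 92.4 pm
- Scattering angle θ = 63°
- Compton wavelength λ_C ≈ 2.4263 pm

Calculate the shift:
Δλ = 2.4263 × (1 - cos(63°))
Δλ = 2.4263 × 0.5460
Δλ = 1.3248 pm

Final wavelength:
λ' = 92.4 + 1.3248 = 93.7248 pm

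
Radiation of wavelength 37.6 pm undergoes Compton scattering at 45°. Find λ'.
38.3106 pm

Using the Compton formula: λ' = λ + λ_C(1 − cos θ)

For θ = 45°, cos θ = √2/2 (exact) ≈ 0.7071, so:
1 − cos 45° = 1 − (√2/2) ≈ 0.2929

Δλ = λ_C × 0.2929 = 2.4263 × 0.2929 = 0.7106 pm

λ' = 37.6 + 0.7106 = 38.3106 pm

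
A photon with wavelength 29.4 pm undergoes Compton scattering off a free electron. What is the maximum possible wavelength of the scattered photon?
34.2526 pm (at θ = 180°)

The Compton shift is Δλ = λ_C(1 − cos θ).

Since cos θ ranges from −1 to 1, the factor (1 − cos θ) ranges from 0 to 2; the maximum shift occurs at θ = 180° (backscattering):
Δλ_max = 2λ_C = 2 × 2.4263 pm = 4.8526 pm

Maximum scattered wavelength:
λ'_max = λ₀ + Δλ_max = 29.4 + 4.8526 = 34.2526 pm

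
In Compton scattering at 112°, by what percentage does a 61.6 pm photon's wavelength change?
5.4143%

Calculate the Compton shift:
Δλ = λ_C(1 - cos(112°))
Δλ = 2.4263 × (1 - cos(112°))
Δλ = 2.4263 × 1.3746
Δλ = 3.3352 pm

Percentage change:
(Δλ/λ₀) × 100 = (3.3352/61.6) × 100
= 5.4143%

(Intermediate values are shown rounded; full precision is carried through to the final answer.)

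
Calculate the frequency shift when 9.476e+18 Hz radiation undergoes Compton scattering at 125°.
1.020e+18 Hz (decrease)

Convert frequency to wavelength (c = 299792458 m/s):
λ₀ = c/f₀ = 299792458/9.476e+18 = 3.1637026e-11 m = 31.6370 pm

Calculate Compton shift:
Δλ = λ_C(1 - cos(125°)) = 3.8180 pm

Final wavelength:
λ' = λ₀ + Δλ = 31.6370 + 3.8180 = 35.4550 pm

Final frequency:
f' = c/λ' = 299792458/3.5455011e-11 = 8.4555738e+18 Hz

Frequency shift (decrease):
Δf = f₀ - f' = 9.476e+18 - 8.4555738e+18 = 1.020e+18 Hz

(Intermediate values are shown rounded; full precision is carried through to the final answer.)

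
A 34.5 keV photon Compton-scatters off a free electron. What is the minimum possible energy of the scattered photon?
30.3957 keV (at θ = 180°)

The scattered photon has minimum energy when its wavelength is maximum, i.e., when the Compton shift Δλ = λ_C(1 − cos θ) is maximum. This occurs at θ = 180° (backscattering), giving Δλ_max = 2λ_C = 4.8526 pm.

Initial wavelength: λ₀ = hc/E₀ = 35.9374 pm
Maximum final wavelength: λ'_max = λ₀ + 2λ_C = 35.9374 + 4.8526 = 40.7901 pm
Minimum final energy: E'_min = hc/λ'_max = 30.3957 keV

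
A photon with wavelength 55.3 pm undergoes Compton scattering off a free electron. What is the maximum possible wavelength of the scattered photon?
60.1526 pm (at θ = 180°)

The Compton shift is Δλ = λ_C(1 − cos θ).

Since cos θ ranges from −1 to 1, the factor (1 − cos θ) ranges from 0 to 2; the maximum shift occurs at θ = 180° (backscattering):
Δλ_max = 2λ_C = 2 × 2.4263 pm = 4.8526 pm

Maximum scattered wavelength:
λ'_max = λ₀ + Δλ_max = 55.3 + 4.8526 = 60.1526 pm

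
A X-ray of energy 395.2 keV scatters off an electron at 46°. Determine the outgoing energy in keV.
319.7030 keV

First convert energy to wavelength:
λ = hc/E, with hc ≈ 1239.842 keV·pm (i.e. 1239.842 eV·nm)

For E = 395.2 keV = 395200 eV:
λ = 1239.842 keV·pm / 395.2 keV
λ = 3.1373 pm

Calculate the Compton shift:
Δλ = λ_C(1 - cos(46°)) = 2.4263 × 0.3053
Δλ = 0.7409 pm

Final wavelength:
λ' = 3.1373 + 0.7409 = 3.8781 pm

Final energy:
E' = hc/λ' = 1239.842 / 3.8781 = 319.7030 keV

(Intermediate values are shown rounded; full precision is carried through to the final answer.)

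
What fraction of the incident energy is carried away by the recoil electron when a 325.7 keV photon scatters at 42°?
0.1407 (or 14.07%)

Calculate initial and final photon energies:

Initial: E₀ = 325.7 keV → λ₀ = 3.8067 pm
Compton shift: Δλ = 0.6232 pm
Final wavelength: λ' = 4.4299 pm
Final energy: E' = 279.8797 keV

Fractional energy loss:
(E₀ - E')/E₀ = (325.7000 - 279.8797)/325.7000
= 45.8203/325.7000
= 0.1407
= 14.07%

(Intermediate values are shown rounded; full precision is carried through to the final answer.)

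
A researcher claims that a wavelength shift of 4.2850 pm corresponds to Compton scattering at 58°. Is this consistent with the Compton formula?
No, inconsistent

Calculate the expected shift for θ = 58°:

Δλ_expected = λ_C(1 - cos(58°))
Δλ_expected = 2.4263 × (1 - cos(58°))
Δλ_expected = 2.4263 × 0.4701
Δλ_expected = 1.1406 pm

Given shift: 4.2850 pm
Expected shift: 1.1406 pm
Difference: 3.1444 pm

The values do not match. The given shift corresponds to θ ≈ 140.0°, not 58°.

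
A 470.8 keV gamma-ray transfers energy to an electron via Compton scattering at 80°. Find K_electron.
203.5043 keV

By energy conservation: K_e = E_initial - E_final

First find the scattered photon energy:
Initial wavelength: λ = hc/E = 2.6335 pm
Compton shift: Δλ = λ_C(1 - cos(80°)) = 2.0050 pm
Final wavelength: λ' = 2.6335 + 2.0050 = 4.6385 pm
Final photon energy: E' = hc/λ' = 267.2957 keV

Electron kinetic energy:
K_e = E - E' = 470.8000 - 267.2957 = 203.5043 keV

(Intermediate values are shown rounded; full precision is carried through to the final answer.)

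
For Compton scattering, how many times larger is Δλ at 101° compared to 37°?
101° produces the larger shift by a factor of 5.914

Calculate both shifts using Δλ = λ_C(1 - cos θ):

For θ₁ = 37°:
Δλ₁ = 2.4263 × (1 - cos(37°))
Δλ₁ = 2.4263 × 0.2014
Δλ₁ = 0.4886 pm

For θ₂ = 101°:
Δλ₂ = 2.4263 × (1 - cos(101°))
Δλ₂ = 2.4263 × 1.1908
Δλ₂ = 2.8893 pm

The 101° angle produces the larger shift.
Ratio: 2.8893/0.4886 = 5.914

(Intermediate values are shown rounded; full precision is carried through to the final answer.)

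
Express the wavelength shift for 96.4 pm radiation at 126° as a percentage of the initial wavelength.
3.9963%

Calculate the Compton shift:
Δλ = λ_C(1 - cos(126°))
Δλ = 2.4263 × (1 - cos(126°))
Δλ = 2.4263 × 1.5878
Δλ = 3.8525 pm

Percentage change:
(Δλ/λ₀) × 100 = (3.8525/96.4) × 100
= 3.9963%

(Intermediate values are shown rounded; full precision is carried through to the final answer.)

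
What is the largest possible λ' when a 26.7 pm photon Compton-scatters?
31.5526 pm (at θ = 180°)

The Compton shift is Δλ = λ_C(1 − cos θ).

Since cos θ ranges from −1 to 1, the factor (1 − cos θ) ranges from 0 to 2; the maximum shift occurs at θ = 180° (backscattering):
Δλ_max = 2λ_C = 2 × 2.4263 pm = 4.8526 pm

Maximum scattered wavelength:
λ'_max = λ₀ + Δλ_max = 26.7 + 4.8526 = 31.5526 pm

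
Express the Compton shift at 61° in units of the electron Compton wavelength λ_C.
0.5152 λ_C

The Compton shift formula is:
Δλ = λ_C(1 - cos θ)

Dividing both sides by λ_C:
Δλ/λ_C = 1 - cos θ

For θ = 61°:
Δλ/λ_C = 1 - cos(61°)
Δλ/λ_C = 1 - 0.4848
Δλ/λ_C = 0.5152

This means the shift is 0.5152 × λ_C = 1.2500 pm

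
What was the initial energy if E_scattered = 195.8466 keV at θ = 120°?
460.6999 keV

Convert final energy to wavelength (hc ≈ 1239.842 keV·pm):
λ' = hc/E' = 1239.842 / 195.8466 = 6.3307 pm

Calculate the Compton shift:
Δλ = λ_C(1 - cos(120°))
Δλ = 2.4263 × (1 - cos(120°))
Δλ = 3.6395 pm

Initial wavelength:
λ = λ' - Δλ = 6.3307 - 3.6395 = 2.6912 pm

Initial energy:
E = hc/λ = 1239.842 / 2.6912 = 460.6999 keV

(Intermediate values are shown rounded; full precision is carried through to the final answer.)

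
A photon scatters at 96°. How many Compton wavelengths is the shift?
1.1045 λ_C

The Compton shift formula is:
Δλ = λ_C(1 - cos θ)

Dividing both sides by λ_C:
Δλ/λ_C = 1 - cos θ

For θ = 96°:
Δλ/λ_C = 1 - cos(96°)
Δλ/λ_C = 1 - -0.1045
Δλ/λ_C = 1.1045

This means the shift is 1.1045 × λ_C = 2.6799 pm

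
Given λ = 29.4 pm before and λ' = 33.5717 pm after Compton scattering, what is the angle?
136.00°

First find the wavelength shift:
Δλ = λ' - λ = 33.5717 - 29.4 = 4.1717 pm

Using Δλ = λ_C(1 - cos θ), with λ_C = h/(m_e·c) ≈ 2.42631024 pm:
cos θ = 1 - Δλ/λ_C
cos θ = 1 - 4.1717/2.42631024
cos θ = -0.719360

θ = arccos(-0.719360)
θ = 136.00°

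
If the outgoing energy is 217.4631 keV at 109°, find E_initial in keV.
498.9001 keV

Convert final energy to wavelength (hc ≈ 1239.842 keV·pm):
λ' = hc/E' = 1239.842 / 217.4631 = 5.7014 pm

Calculate the Compton shift:
Δλ = λ_C(1 - cos(109°))
Δλ = 2.4263 × (1 - cos(109°))
Δλ = 3.2162 pm

Initial wavelength:
λ = λ' - Δλ = 5.7014 - 3.2162 = 2.4852 pm

Initial energy:
E = hc/λ = 1239.842 / 2.4852 = 498.9001 keV

(Intermediate values are shown rounded; full precision is carried through to the final answer.)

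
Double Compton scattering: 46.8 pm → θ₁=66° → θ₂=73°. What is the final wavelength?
49.9564 pm

Apply Compton shift twice:

First scattering at θ₁ = 66°:
Δλ₁ = λ_C(1 - cos(66°))
Δλ₁ = 2.4263 × 0.5933
Δλ₁ = 1.4394 pm

After first scattering:
λ₁ = 46.8 + 1.4394 = 48.2394 pm

Second scattering at θ₂ = 73°:
Δλ₂ = λ_C(1 - cos(73°))
Δλ₂ = 2.4263 × 0.7076
Δλ₂ = 1.7169 pm

Final wavelength:
λ₂ = 48.2394 + 1.7169 = 49.9564 pm

Total shift: Δλ_total = 1.4394 + 1.7169 = 3.1564 pm

(Intermediate values are shown rounded; full precision is carried through to the final answer.)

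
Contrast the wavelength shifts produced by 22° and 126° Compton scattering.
126° produces the larger shift by a factor of 21.805

Calculate both shifts using Δλ = λ_C(1 - cos θ):

For θ₁ = 22°:
Δλ₁ = 2.4263 × (1 - cos(22°))
Δλ₁ = 2.4263 × 0.0728
Δλ₁ = 0.1767 pm

For θ₂ = 126°:
Δλ₂ = 2.4263 × (1 - cos(126°))
Δλ₂ = 2.4263 × 1.5878
Δλ₂ = 3.8525 pm

The 126° angle produces the larger shift.
Ratio: 3.8525/0.1767 = 21.805

(Intermediate values are shown rounded; full precision is carried through to the final answer.)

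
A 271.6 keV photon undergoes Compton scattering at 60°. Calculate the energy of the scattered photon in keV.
214.5757 keV

First convert energy to wavelength:
λ = hc/E, with hc ≈ 1239.842 keV·pm (i.e. 1239.842 eV·nm)

For E = 271.6 keV = 271600 eV:
λ = 1239.842 keV·pm / 271.6 keV
λ = 4.5650 pm

Calculate the Compton shift:
Δλ = λ_C(1 - cos(60°)) = 2.4263 × 0.5000
Δλ = 1.2132 pm

Final wavelength:
λ' = 4.5650 + 1.2132 = 5.7781 pm

Final energy:
E' = hc/λ' = 1239.842 / 5.7781 = 214.5757 keV

(Intermediate values are shown rounded; full precision is carried through to the final answer.)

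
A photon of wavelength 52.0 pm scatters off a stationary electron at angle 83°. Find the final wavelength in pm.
54.1306 pm

Using the Compton scattering formula:
λ' = λ + Δλ = λ + λ_C(1 - cos θ)

Given:
- Initial wavelength λ = 52.0 pm
- Scattering angle θ = 83°
- Compton wavelength λ_C ≈ 2.4263 pm

Calculate the shift:
Δλ = 2.4263 × (1 - cos(83°))
Δλ = 2.4263 × 0.8781
Δλ = 2.1306 pm

Final wavelength:
λ' = 52.0 + 2.1306 = 54.1306 pm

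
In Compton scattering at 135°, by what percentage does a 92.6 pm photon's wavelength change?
4.4730%

Calculate the Compton shift:
Δλ = λ_C(1 - cos(135°))
Δλ = 2.4263 × (1 - cos(135°))
Δλ = 2.4263 × 1.7071
Δλ = 4.1420 pm

Percentage change:
(Δλ/λ₀) × 100 = (4.1420/92.6) × 100
= 4.4730%

(Intermediate values are shown rounded; full precision is carried through to the final answer.)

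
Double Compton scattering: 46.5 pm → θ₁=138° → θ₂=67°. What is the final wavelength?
52.2077 pm

Apply Compton shift twice:

First scattering at θ₁ = 138°:
Δλ₁ = λ_C(1 - cos(138°))
Δλ₁ = 2.4263 × 1.7431
Δλ₁ = 4.2294 pm

After first scattering:
λ₁ = 46.5 + 4.2294 = 50.7294 pm

Second scattering at θ₂ = 67°:
Δλ₂ = λ_C(1 - cos(67°))
Δλ₂ = 2.4263 × 0.6093
Δλ₂ = 1.4783 pm

Final wavelength:
λ₂ = 50.7294 + 1.4783 = 52.2077 pm

Total shift: Δλ_total = 4.2294 + 1.4783 = 5.7077 pm

(Intermediate values are shown rounded; full precision is carried through to the final answer.)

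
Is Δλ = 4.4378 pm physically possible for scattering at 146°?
Yes, consistent

Calculate the expected shift for θ = 146°:

Δλ_expected = λ_C(1 - cos(146°))
Δλ_expected = 2.4263 × (1 - cos(146°))
Δλ_expected = 2.4263 × 1.8290
Δλ_expected = 4.4378 pm

Given shift: 4.4378 pm
Expected shift: 4.4378 pm
Difference: 0.0000 pm

The values match. This is consistent with Compton scattering at the stated angle.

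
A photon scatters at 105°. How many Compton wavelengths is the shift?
1.2588 λ_C

The Compton shift formula is:
Δλ = λ_C(1 - cos θ)

Dividing both sides by λ_C:
Δλ/λ_C = 1 - cos θ

For θ = 105°:
Δλ/λ_C = 1 - cos(105°)
Δλ/λ_C = 1 - -0.2588
Δλ/λ_C = 1.2588

This means the shift is 1.2588 × λ_C = 3.0543 pm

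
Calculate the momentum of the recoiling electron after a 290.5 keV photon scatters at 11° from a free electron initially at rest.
2.9650e-23 kg·m/s

The electron is initially at rest, so by conservation of momentum:
p⃗_e = p⃗₀ − p⃗'  (incident photon momentum minus scattered photon momentum)

Photon momentum magnitudes (p = h/λ = E/c):
λ₀ = hc/E₀ = 4.2680 pm → p₀ = h/λ₀ = 1.5525e-22 kg·m/s
Δλ = λ_C(1 − cos 11°) = 0.0446 pm
λ' = 4.3125 pm → p' = h/λ' = 1.5365e-22 kg·m/s

The scattered photon makes angle θ = 11° with the incident direction, so by the law of cosines:
|p⃗_e|² = p₀² + p'² − 2p₀p'cos θ
|p⃗_e|² = (1.5525e-22)² + (1.5365e-22)² − 2·1.5525e-22·1.5365e-22·cos(11°)
|p⃗_e| = 2.9650e-23 kg·m/s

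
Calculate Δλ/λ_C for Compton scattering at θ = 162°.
1.9511 λ_C

The Compton shift formula is:
Δλ = λ_C(1 - cos θ)

Dividing both sides by λ_C:
Δλ/λ_C = 1 - cos θ

For θ = 162°:
Δλ/λ_C = 1 - cos(162°)
Δλ/λ_C = 1 - -0.9511
Δλ/λ_C = 1.9511

This means the shift is 1.9511 × λ_C = 4.7339 pm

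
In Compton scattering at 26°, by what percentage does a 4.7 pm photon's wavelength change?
5.2246%

Calculate the Compton shift:
Δλ = λ_C(1 - cos(26°))
Δλ = 2.4263 × (1 - cos(26°))
Δλ = 2.4263 × 0.1012
Δλ = 0.2456 pm

Percentage change:
(Δλ/λ₀) × 100 = (0.2456/4.7) × 100
= 5.2246%

(Intermediate values are shown rounded; full precision is carried through to the final answer.)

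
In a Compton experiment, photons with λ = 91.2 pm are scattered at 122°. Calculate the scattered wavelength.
94.9121 pm

Using the Compton scattering formula:
λ' = λ + Δλ = λ + λ_C(1 - cos θ)

Given:
- Initial wavelength λ = 91.2 pm
- Scattering angle θ = 122°
- Compton wavelength λ_C ≈ 2.4263 pm

Calculate the shift:
Δλ = 2.4263 × (1 - cos(122°))
Δλ = 2.4263 × 1.5299
Δλ = 3.7121 pm

Final wavelength:
λ' = 91.2 + 3.7121 = 94.9121 pm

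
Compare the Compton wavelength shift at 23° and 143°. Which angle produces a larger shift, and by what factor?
143° produces the larger shift by a factor of 22.626

Calculate both shifts using Δλ = λ_C(1 - cos θ):

For θ₁ = 23°:
Δλ₁ = 2.4263 × (1 - cos(23°))
Δλ₁ = 2.4263 × 0.0795
Δλ₁ = 0.1929 pm

For θ₂ = 143°:
Δλ₂ = 2.4263 × (1 - cos(143°))
Δλ₂ = 2.4263 × 1.7986
Δλ₂ = 4.3640 pm

The 143° angle produces the larger shift.
Ratio: 4.3640/0.1929 = 22.626

(Intermediate values are shown rounded; full precision is carried through to the final answer.)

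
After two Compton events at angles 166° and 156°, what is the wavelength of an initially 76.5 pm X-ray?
85.9234 pm

Apply Compton shift twice:

First scattering at θ₁ = 166°:
Δλ₁ = λ_C(1 - cos(166°))
Δλ₁ = 2.4263 × 1.9703
Δλ₁ = 4.7805 pm

After first scattering:
λ₁ = 76.5 + 4.7805 = 81.2805 pm

Second scattering at θ₂ = 156°:
Δλ₂ = λ_C(1 - cos(156°))
Δλ₂ = 2.4263 × 1.9135
Δλ₂ = 4.6429 pm

Final wavelength:
λ₂ = 81.2805 + 4.6429 = 85.9234 pm

Total shift: Δλ_total = 4.7805 + 4.6429 = 9.4234 pm

(Intermediate values are shown rounded; full precision is carried through to the final answer.)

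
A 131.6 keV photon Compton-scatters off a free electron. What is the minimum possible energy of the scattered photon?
86.8607 keV (at θ = 180°)

The scattered photon has minimum energy when its wavelength is maximum, i.e., when the Compton shift Δλ = λ_C(1 − cos θ) is maximum. This occurs at θ = 180° (backscattering), giving Δλ_max = 2λ_C = 4.8526 pm.

Initial wavelength: λ₀ = hc/E₀ = 9.4213 pm
Maximum final wavelength: λ'_max = λ₀ + 2λ_C = 9.4213 + 4.8526 = 14.2739 pm
Minimum final energy: E'_min = hc/λ'_max = 86.8607 keV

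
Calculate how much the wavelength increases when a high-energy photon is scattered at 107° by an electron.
3.1357 pm

Using the Compton scattering formula:
Δλ = λ_C(1 - cos θ)

where λ_C = h/(m_e·c) ≈ 2.4263 pm is the Compton wavelength of an electron.

For θ = 107°:
cos(107°) = -0.2924
1 - cos(107°) = 1.2924

Δλ = 2.4263 × 1.2924
Δλ = 3.1357 pm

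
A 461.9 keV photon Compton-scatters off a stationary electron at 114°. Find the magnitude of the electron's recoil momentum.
3.0752e-22 kg·m/s

The electron is initially at rest, so by conservation of momentum:
p⃗_e = p⃗₀ − p⃗'  (incident photon momentum minus scattered photon momentum)

Photon momentum magnitudes (p = h/λ = E/c):
λ₀ = hc/E₀ = 2.6842 pm → p₀ = h/λ₀ = 2.4685e-22 kg·m/s
Δλ = λ_C(1 − cos 114°) = 3.4132 pm
λ' = 6.0974 pm → p' = h/λ' = 1.0867e-22 kg·m/s

The scattered photon makes angle θ = 114° with the incident direction, so by the law of cosines:
|p⃗_e|² = p₀² + p'² − 2p₀p'cos θ
|p⃗_e|² = (2.4685e-22)² + (1.0867e-22)² − 2·2.4685e-22·1.0867e-22·cos(114°)
|p⃗_e| = 3.0752e-22 kg·m/s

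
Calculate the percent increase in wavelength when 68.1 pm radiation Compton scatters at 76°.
2.7009%

Calculate the Compton shift:
Δλ = λ_C(1 - cos(76°))
Δλ = 2.4263 × (1 - cos(76°))
Δλ = 2.4263 × 0.7581
Δλ = 1.8393 pm

Percentage change:
(Δλ/λ₀) × 100 = (1.8393/68.1) × 100
= 2.7009%

(Intermediate values are shown rounded; full precision is carried through to the final answer.)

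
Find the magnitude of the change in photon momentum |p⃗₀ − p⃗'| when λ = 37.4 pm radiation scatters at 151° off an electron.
3.2449e-23 kg·m/s

Photon momentum magnitude is p = h/λ.

Initial momentum:
p₀ = h/λ = 6.6261e-34/3.7400e-11 = 1.7717e-23 kg·m/s

After scattering:
λ' = λ + Δλ = 37.4 + 4.5484 = 41.9484 pm
p' = h/λ' = 6.6261e-34/4.1948e-11 = 1.5796e-23 kg·m/s

Momentum is a vector; the scattered photon's direction makes angle θ = 151° with the incident direction. The magnitude of the vector change Δp⃗ = p⃗₀ − p⃗' is found from the law of cosines:
|Δp⃗|² = p₀² + p'² − 2p₀p'cos θ
|Δp⃗|² = (1.7717e-23)² + (1.5796e-23)² − 2·1.7717e-23·1.5796e-23·cos(151°)
|Δp⃗| = 3.2449e-23 kg·m/s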